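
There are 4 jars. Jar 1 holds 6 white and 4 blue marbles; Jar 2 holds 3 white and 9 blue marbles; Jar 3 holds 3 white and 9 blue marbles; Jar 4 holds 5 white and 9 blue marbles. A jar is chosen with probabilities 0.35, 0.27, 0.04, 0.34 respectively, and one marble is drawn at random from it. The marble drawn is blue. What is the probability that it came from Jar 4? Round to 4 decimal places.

Tabulate prior·likelihood by source: [1] prior 0.35, lik 0.4, product 0.1400; [2] prior 0.27, lik 0.75, product 0.2025; [3] prior 0.04, lik 0.75, product 0.03000; [4] prior 0.34, lik 0.6429, product 0.2186.
Normalizing constant = 0.59107; the posterior for Jar 4 is its product over the sum, 0.2186/0.59107 = 0.3698.

Posterior probability ≈ 0.3698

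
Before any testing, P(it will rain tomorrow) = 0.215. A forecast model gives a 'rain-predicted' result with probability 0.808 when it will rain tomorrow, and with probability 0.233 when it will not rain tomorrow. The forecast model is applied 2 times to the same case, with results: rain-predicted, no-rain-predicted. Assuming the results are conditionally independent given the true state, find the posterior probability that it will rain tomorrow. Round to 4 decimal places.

With H the event that it will rain tomorrow, the joint likelihood of the observed sequence is P(data|H) = 0.808·0.192 = 0.15514 and P(data|¬H) = 0.233·0.767 = 0.17871.
Bayes: P(H|data) = 0.215·0.15514 / (0.215·0.15514 + 0.785·0.17871) = 0.033354/0.17364 = 0.1921.

Posterior P(H) ≈ 0.1921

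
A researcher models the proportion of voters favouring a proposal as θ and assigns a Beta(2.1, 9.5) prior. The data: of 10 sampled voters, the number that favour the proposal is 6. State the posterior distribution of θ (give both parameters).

Observing 6 successes and 4 failures updates Beta(2.1, 9.5) by adding the success and failure counts to the two shape parameters: α = 2.1+6 = 8.1, β = 9.5+4 = 13.5.

Posterior: Beta(8.1, 13.5)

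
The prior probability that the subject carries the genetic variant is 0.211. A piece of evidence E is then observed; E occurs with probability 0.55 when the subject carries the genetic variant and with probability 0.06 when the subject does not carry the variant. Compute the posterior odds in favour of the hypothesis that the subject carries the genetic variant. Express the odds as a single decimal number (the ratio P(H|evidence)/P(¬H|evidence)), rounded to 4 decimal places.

Prior odds = 0.211/(1−0.211) = 0.26743. In log-odds, ln(0.26743) = -1.3189.
Add log likelihood ratio: ln(9.1667) = 2.2156.
Posterior log-odds = 0.89667, so posterior odds = exp(0.89667) = 2.4514.

Posterior odds ≈ 2.4514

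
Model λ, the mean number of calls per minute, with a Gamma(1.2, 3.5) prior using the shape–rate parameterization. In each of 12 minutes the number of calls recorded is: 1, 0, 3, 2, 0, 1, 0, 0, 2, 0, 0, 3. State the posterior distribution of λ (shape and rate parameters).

Total count ∑xᵢ = 12 over n = 12 minutes.
Gamma is conjugate to the Poisson likelihood: posterior is Gamma(shape = 1.2+12 = 13.2, rate = 3.5+12 = 15.5).

Posterior: Gamma(shape=13.2, rate=15.5)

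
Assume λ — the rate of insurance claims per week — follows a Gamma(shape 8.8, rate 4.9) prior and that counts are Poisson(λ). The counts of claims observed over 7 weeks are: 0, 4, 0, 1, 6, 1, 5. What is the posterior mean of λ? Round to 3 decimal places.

The Poisson likelihood adds the total count to the shape and the number of exposure periods to the rate. Here ∑xᵢ = 17 and n = 7, so shape 8.8→25.8 and rate 4.9→11.9.
E[λ | data] = 25.8/11.9 = 2.168.

Posterior mean ≈ 2.168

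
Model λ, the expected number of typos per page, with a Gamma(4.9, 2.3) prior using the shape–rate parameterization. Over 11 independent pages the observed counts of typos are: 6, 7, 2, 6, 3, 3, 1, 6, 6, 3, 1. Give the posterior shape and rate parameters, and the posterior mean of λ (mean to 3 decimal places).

Total count ∑xᵢ = 44 over n = 11 pages.
Gamma is conjugate to the Poisson likelihood: posterior is Gamma(shape = 4.9+44 = 48.9, rate = 2.3+11 = 13.3).
E[λ | data] = 48.9/13.3 = 3.677.

Posterior: Gamma(shape=48.9, rate=13.3); mean ≈ 3.677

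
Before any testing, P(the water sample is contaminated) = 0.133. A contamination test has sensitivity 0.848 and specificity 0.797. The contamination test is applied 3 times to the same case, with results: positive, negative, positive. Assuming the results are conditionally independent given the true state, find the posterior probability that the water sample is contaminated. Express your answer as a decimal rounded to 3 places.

Let H be the event that the water sample is contaminated; start with P(H) = 0.133. P('positive'|H) = 0.848, P('positive'|¬H) = 0.203.
Update on result 1 ('positive'): P(H) ← 0.848·0.1330 / (0.848·0.1330 + 0.203·0.8670) = 0.11278/0.28879 = 0.3905.
Update on result 2 ('negative'): P(H) ← 0.152·0.3905 / (0.152·0.3905 + 0.797·0.6095) = 0.059363/0.54510 = 0.1089.
Update on result 3 ('positive'): P(H) ← 0.848·0.1089 / (0.848·0.1089 + 0.203·0.8911) = 0.092350/0.27324 = 0.3380.

Posterior P(H) ≈ 0.338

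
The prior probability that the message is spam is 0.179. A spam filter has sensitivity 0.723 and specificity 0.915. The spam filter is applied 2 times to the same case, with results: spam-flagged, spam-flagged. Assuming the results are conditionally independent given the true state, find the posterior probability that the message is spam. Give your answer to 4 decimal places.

Posterior P(H) ≈ 0.9404

Let H be the event that the message is spam; start with P(H) = 0.179. P('spam-flagged'|H) = 0.723, P('spam-flagged'|¬H) = 0.085.
Update on result 1 ('spam-flagged'): P(H) ← 0.723·0.1790 / (0.723·0.1790 + 0.085·0.8210) = 0.12942/0.19920 = 0.6497.
Update on result 2 ('spam-flagged'): P(H) ← 0.723·0.6497 / (0.723·0.6497 + 0.085·0.3503) = 0.46972/0.49949 = 0.9404.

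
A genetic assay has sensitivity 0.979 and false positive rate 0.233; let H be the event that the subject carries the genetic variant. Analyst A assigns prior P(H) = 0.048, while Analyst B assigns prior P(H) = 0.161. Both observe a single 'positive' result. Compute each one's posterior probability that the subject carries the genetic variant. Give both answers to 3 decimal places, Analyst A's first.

Analyst A: 0.175; Analyst B: 0.446

The likelihood ratio for a 'positive' result is 0.979/0.233 = 4.2017.
Analyst A: prior odds 0.048/0.952 = 0.050420; posterior odds 0.21185; posterior probability 0.175.
Analyst B: prior odds 0.161/0.839 = 0.19190; posterior odds 0.80629; posterior probability 0.446.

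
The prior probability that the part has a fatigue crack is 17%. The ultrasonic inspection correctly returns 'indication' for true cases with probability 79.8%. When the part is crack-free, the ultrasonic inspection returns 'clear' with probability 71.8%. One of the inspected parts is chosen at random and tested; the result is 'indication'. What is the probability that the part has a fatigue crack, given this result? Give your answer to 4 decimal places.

P(H | E) ≈ 0.3669

Write H for 'the part has a fatigue crack'. Prior odds H:¬H = 0.17/0.83 = 0.20482. For the 'indication' outcome, the likelihood ratio is 0.798/0.282 = 2.8298.
Posterior odds = 0.20482 × 2.8298 = 0.57959, so P(H|E) = 0.57959/(1+0.57959) = 0.3669.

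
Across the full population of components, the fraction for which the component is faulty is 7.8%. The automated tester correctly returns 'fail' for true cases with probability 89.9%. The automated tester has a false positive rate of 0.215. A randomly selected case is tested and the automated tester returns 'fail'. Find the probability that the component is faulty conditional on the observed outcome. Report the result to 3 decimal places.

Let H be the event that the component is faulty. P(H) = 0.078, so P(¬H) = 0.922. With E the 'fail' result, P(E|H) = 0.899 and P(E|¬H) = 0.215.
P(E) = 0.899·0.078 + 0.215·0.922 = 0.070122 + 0.19823 = 0.26835.
By Bayes' theorem, P(H|E) = 0.070122 / 0.26835 = 0.261.

P(H | E) ≈ 0.261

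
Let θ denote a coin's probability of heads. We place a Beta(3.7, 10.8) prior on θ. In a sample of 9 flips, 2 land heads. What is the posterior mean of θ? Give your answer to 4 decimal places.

Posterior mean ≈ 0.2426

Observing 2 successes and 7 failures updates Beta(3.7, 10.8) by adding the success and failure counts to the two shape parameters: α = 3.7+2 = 5.7, β = 10.8+7 = 17.8.
E[θ | data] = 5.7/(5.7+17.8) = 0.2426.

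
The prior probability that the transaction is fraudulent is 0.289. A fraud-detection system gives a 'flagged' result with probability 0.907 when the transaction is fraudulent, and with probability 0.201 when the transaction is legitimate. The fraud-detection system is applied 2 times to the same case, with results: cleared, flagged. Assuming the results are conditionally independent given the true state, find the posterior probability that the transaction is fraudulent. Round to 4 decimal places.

Posterior P(H) ≈ 0.1759

With H the event that the transaction is fraudulent, the joint likelihood of the observed sequence is P(data|H) = 0.093·0.907 = 0.084351 and P(data|¬H) = 0.799·0.201 = 0.16060.
Bayes: P(H|data) = 0.289·0.084351 / (0.289·0.084351 + 0.711·0.16060) = 0.024377/0.13856 = 0.1759.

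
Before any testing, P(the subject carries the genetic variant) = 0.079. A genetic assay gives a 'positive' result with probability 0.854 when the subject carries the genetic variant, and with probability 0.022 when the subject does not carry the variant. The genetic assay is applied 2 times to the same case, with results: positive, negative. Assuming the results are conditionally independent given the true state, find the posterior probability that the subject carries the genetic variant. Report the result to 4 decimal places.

With H the event that the subject carries the genetic variant, the joint likelihood of the observed sequence is P(data|H) = 0.854·0.146 = 0.12468 and P(data|¬H) = 0.022·0.978 = 0.021516.
Bayes: P(H|data) = 0.079·0.12468 / (0.079·0.12468 + 0.921·0.021516) = 0.0098500/0.029666 = 0.3320.

Posterior P(H) ≈ 0.3320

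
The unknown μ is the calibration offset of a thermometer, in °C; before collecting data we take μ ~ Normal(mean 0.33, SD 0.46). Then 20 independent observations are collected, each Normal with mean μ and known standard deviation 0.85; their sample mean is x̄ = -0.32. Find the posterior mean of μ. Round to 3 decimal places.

Posterior mean ≈ -0.225

With known σ, the Normal prior is conjugate. Weight on the data is w = (n/σ²)/(n/σ² + 1/τ₀²) = 27.6817/(27.6817+4.72590) = 0.85417.
Posterior mean = w·x̄ + (1−w)·μ₀ = 0.85417·-0.32 + 0.14583·0.33 = -0.225.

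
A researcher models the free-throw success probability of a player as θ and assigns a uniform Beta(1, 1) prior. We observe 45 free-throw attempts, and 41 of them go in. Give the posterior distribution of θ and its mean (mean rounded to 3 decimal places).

Posterior: Beta(42, 5); mean ≈ 0.894

The binomial likelihood is conjugate to the Beta prior: with 41 successes and 4 failures, the posterior is Beta(1+41, 1+4) = Beta(42, 5).
Posterior mean = α/(α+β) = 42/47 = 0.894.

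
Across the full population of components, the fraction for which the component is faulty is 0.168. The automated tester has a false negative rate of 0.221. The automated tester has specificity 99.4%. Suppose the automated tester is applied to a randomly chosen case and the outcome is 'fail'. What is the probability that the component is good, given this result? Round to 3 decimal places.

Write H for 'the component is faulty'. Prior odds H:¬H = 0.168/0.832 = 0.20192. For the 'fail' outcome, the likelihood ratio is 0.779/0.006 = 129.83.
Posterior odds = 0.20192 × 129.83 = 26.216, so P(H|E) = 26.216/(1+26.216) = 0.963. Then P(¬H|E) = 1 − 0.963 = 0.037.

P(¬H | E) ≈ 0.037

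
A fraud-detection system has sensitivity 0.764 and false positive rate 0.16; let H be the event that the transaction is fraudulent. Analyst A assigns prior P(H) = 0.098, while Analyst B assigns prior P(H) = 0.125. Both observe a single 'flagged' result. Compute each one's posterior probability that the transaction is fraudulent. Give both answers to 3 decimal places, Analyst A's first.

Analyst A: 0.342; Analyst B: 0.406

The likelihood ratio for a 'flagged' result is 0.764/0.16 = 4.7750.
Analyst A: prior odds 0.098/0.902 = 0.10865; posterior odds 0.51879; posterior probability 0.342.
Analyst B: prior odds 0.125/0.875 = 0.14286; posterior odds 0.68214; posterior probability 0.406.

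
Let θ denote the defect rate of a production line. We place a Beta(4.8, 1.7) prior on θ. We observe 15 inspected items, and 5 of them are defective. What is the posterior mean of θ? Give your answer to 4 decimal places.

The binomial likelihood is conjugate to the Beta prior: with 5 successes and 10 failures, the posterior is Beta(4.8+5, 1.7+10) = Beta(9.8, 11.7).
E[θ | data] = 9.8/(9.8+11.7) = 0.4558.

Posterior mean ≈ 0.4558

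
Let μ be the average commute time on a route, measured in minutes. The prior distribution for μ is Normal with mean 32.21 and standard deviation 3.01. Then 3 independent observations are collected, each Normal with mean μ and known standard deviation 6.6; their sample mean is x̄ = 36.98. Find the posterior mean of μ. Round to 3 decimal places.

With known σ, the Normal prior is conjugate. Weight on the data is w = (n/σ²)/(n/σ² + 1/τ₀²) = 0.0688705/(0.0688705+0.110374) = 0.38423.
Posterior mean = w·x̄ + (1−w)·μ₀ = 0.38423·36.98 + 0.61577·32.21 = 34.043.

Posterior mean ≈ 34.043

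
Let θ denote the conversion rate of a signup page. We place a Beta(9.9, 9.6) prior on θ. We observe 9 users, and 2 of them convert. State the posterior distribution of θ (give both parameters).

Observing 2 successes and 7 failures updates Beta(9.9, 9.6) by adding the success and failure counts to the two shape parameters: α = 9.9+2 = 11.9, β = 9.6+7 = 16.6.

Posterior: Beta(11.9, 16.6)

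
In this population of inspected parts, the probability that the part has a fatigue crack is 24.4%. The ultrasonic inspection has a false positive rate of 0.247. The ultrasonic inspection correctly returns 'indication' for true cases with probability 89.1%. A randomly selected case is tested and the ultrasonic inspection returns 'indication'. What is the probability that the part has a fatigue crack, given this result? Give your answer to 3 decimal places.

Let H be the event that the part has a fatigue crack. P(H) = 0.244, so P(¬H) = 0.756. With E the 'indication' result, P(E|H) = 0.891 and P(E|¬H) = 0.247.
P(E) = 0.891·0.244 + 0.247·0.756 = 0.21740 + 0.18673 = 0.40414.
By Bayes' theorem, P(H|E) = 0.21740 / 0.40414 = 0.538.

P(H | E) ≈ 0.538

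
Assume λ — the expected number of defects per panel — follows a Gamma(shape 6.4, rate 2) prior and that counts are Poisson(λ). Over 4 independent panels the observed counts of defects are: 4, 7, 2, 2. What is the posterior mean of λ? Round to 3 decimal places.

Total count ∑xᵢ = 15 over n = 4 panels.
Gamma is conjugate to the Poisson likelihood: posterior is Gamma(shape = 6.4+15 = 21.4, rate = 2+4 = 6).
Posterior mean = shape/rate = 21.4/6 = 3.567.

Posterior mean ≈ 3.567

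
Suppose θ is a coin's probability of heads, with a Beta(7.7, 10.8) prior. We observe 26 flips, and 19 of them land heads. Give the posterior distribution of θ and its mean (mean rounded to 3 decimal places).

Observing 19 successes and 7 failures updates Beta(7.7, 10.8) by adding the success and failure counts to the two shape parameters: α = 7.7+19 = 26.7, β = 10.8+7 = 17.8.
E[θ | data] = 26.7/(26.7+17.8) = 0.600.

Posterior: Beta(26.7, 17.8); mean ≈ 0.600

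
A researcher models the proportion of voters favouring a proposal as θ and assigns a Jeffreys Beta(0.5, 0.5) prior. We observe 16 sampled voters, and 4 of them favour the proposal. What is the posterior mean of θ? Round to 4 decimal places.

Posterior mean ≈ 0.2647

The binomial likelihood is conjugate to the Beta prior: with 4 successes and 12 failures, the posterior is Beta(0.5+4, 0.5+12) = Beta(4.5, 12.5).
Posterior mean = α/(α+β) = 4.5/17 = 0.2647.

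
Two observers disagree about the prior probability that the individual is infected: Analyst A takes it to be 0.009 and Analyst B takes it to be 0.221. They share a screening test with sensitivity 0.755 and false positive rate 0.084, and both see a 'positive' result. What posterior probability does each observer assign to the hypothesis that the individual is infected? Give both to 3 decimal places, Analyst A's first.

Analyst A: 0.075; Analyst B: 0.718

P('+'|H) = 0.755, P('+'|¬H) = 0.084.
Analyst A: numerator 0.755·0.009 = 0.0067950; evidence = 0.0067950+0.084·0.991 = 0.090039; posterior = 0.075.
Analyst B: numerator 0.755·0.221 = 0.16686; evidence = 0.16686+0.084·0.779 = 0.23229; posterior = 0.718.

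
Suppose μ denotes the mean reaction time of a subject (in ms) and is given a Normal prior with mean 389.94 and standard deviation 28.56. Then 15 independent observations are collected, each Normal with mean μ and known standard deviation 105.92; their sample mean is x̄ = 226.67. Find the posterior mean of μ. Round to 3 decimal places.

Prior precision 1/τ₀² = 1/28.56² = 0.00122598; data precision n/σ² = 15/105.92² = 0.00133701.
Posterior precision = 0.00122598 + 0.00133701 = 0.00256299.
Posterior mean = (0.00122598·389.94 + 0.00133701·226.67) / 0.00256299 = 304.768.

Posterior mean ≈ 304.768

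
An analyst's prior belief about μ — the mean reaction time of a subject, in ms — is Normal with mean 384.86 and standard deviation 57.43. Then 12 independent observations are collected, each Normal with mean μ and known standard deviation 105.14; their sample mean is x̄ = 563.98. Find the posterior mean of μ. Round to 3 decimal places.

Posterior mean ≈ 524.874

Prior precision 1/τ₀² = 1/57.43² = 0.00030320; data precision n/σ² = 12/105.14² = 0.00108554.
Posterior precision = 0.00030320 + 0.00108554 = 0.00138873.
Posterior mean = (0.00030320·384.86 + 0.00108554·563.98) / 0.00138873 = 524.874.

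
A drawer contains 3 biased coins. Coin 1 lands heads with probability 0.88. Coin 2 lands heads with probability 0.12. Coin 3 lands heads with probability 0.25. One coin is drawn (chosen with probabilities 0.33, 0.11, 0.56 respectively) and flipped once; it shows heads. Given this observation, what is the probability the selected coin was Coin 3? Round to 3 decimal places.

Posterior probability ≈ 0.316

P(heads|C1) = 0.88; P(heads|C2) = 0.12; P(heads|C3) = 0.25.
Prior × likelihood for each source: 0.33·0.88=0.2904, 0.11·0.12=0.01320, 0.56·0.25=0.1400. Summing gives P(heads) = 0.44360.
P(Coin 3 | heads) = 0.1400 / 0.44360 = 0.316.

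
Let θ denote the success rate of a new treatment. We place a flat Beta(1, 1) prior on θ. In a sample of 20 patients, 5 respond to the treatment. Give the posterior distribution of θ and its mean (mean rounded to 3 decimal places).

Posterior: Beta(6, 16); mean ≈ 0.273

Observing 5 successes and 15 failures updates Beta(1, 1) by adding the success and failure counts to the two shape parameters: α = 1+5 = 6, β = 1+15 = 16.
E[θ | data] = 6/(6+16) = 0.273.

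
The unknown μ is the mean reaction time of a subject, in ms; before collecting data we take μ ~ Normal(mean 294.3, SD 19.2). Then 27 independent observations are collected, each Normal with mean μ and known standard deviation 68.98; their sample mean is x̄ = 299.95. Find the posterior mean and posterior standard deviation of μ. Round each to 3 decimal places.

With known σ, the Normal prior is conjugate. Weight on the data is w = (n/σ²)/(n/σ² + 1/τ₀²) = 0.00567437/(0.00567437+0.00271267) = 0.67656.
Posterior mean = w·x̄ + (1−w)·μ₀ = 0.67656·299.95 + 0.32344·294.3 = 298.123. Posterior variance = 1/(0.00567437+0.00271267) = 119.232, so SD = 10.919.

Posterior mean ≈ 298.123; posterior SD ≈ 10.919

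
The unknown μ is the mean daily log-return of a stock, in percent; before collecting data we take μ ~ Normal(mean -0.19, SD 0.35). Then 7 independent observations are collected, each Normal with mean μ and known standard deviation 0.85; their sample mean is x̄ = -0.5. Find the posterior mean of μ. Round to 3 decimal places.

Prior precision 1/τ₀² = 1/0.35² = 8.16327; data precision n/σ² = 7/0.85² = 9.68858.
Posterior precision = 8.16327 + 9.68858 = 17.8518.
Posterior mean = (8.16327·-0.19 + 9.68858·-0.5) / 17.8518 = -0.358.

Posterior mean ≈ -0.358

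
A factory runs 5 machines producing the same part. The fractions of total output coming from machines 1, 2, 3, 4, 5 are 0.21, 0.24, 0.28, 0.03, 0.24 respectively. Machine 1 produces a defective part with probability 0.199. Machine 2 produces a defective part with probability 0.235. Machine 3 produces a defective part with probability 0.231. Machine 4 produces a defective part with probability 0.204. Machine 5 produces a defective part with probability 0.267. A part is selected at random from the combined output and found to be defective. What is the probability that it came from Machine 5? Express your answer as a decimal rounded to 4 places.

P(defective|M1) = 0.199; P(defective|M2) = 0.235; P(defective|M3) = 0.231; P(defective|M4) = 0.204; P(defective|M5) = 0.267.
Prior × likelihood for each source: 0.21·0.199=0.04179, 0.24·0.235=0.05640, 0.28·0.231=0.06468, 0.03·0.204=0.006120, 0.24·0.267=0.06408. Summing gives P(defective) = 0.23307.
P(Machine 5 | defective) = 0.06408 / 0.23307 = 0.2749.

Posterior probability ≈ 0.2749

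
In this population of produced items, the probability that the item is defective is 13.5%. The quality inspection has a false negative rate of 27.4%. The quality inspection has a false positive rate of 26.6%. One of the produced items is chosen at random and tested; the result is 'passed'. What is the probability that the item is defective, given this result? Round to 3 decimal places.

Let H be the event that the item is defective. P(H) = 0.135, so P(¬H) = 0.865. With E the 'passed' result, P(E|H) = 0.274 and P(E|¬H) = 0.734.
P(E) = 0.274·0.135 + 0.734·0.865 = 0.036990 + 0.63491 = 0.67190.
By Bayes' theorem, P(H|E) = 0.036990 / 0.67190 = 0.055.

P(H | E) ≈ 0.055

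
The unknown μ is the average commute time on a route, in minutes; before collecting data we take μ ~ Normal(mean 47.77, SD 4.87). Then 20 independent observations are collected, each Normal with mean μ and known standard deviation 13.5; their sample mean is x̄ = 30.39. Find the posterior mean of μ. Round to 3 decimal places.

Prior precision 1/τ₀² = 1/4.87² = 0.0421640; data precision n/σ² = 20/13.5² = 0.109739.
Posterior precision = 0.0421640 + 0.109739 = 0.151903.
Posterior mean = (0.0421640·47.77 + 0.109739·30.39) / 0.151903 = 35.214.

Posterior mean ≈ 35.214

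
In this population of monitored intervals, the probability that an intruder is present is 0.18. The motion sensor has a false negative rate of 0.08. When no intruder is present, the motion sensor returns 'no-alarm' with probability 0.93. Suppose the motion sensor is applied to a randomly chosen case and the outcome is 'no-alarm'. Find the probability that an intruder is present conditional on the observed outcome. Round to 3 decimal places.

P(H | E) ≈ 0.019

Let H be the event that an intruder is present. P(H) = 0.18, so P(¬H) = 0.82. With E the 'no-alarm' result, P(E|H) = 0.08 and P(E|¬H) = 0.93.
P(E) = 0.08·0.18 + 0.93·0.82 = 0.014400 + 0.76260 = 0.77700.
By Bayes' theorem, P(H|E) = 0.014400 / 0.77700 = 0.019.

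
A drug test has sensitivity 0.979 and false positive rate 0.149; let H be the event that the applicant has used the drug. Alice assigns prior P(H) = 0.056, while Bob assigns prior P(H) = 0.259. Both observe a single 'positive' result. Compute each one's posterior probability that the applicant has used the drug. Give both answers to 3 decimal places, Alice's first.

The likelihood ratio for a 'positive' result is 0.979/0.149 = 6.5705.
Alice: prior odds 0.056/0.944 = 0.059322; posterior odds 0.38977; posterior probability 0.280.
Bob: prior odds 0.259/0.741 = 0.34953; posterior odds 2.2966; posterior probability 0.697.

Alice: 0.280; Bob: 0.697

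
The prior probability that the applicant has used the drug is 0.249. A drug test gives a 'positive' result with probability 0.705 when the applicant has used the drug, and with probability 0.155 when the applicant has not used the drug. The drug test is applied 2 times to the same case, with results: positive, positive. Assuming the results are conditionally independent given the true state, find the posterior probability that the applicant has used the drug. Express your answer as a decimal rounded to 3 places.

Posterior P(H) ≈ 0.873

With H the event that the applicant has used the drug, the joint likelihood of the observed sequence is P(data|H) = 0.705·0.705 = 0.49702 and P(data|¬H) = 0.155·0.155 = 0.024025.
Bayes: P(H|data) = 0.249·0.49702 / (0.249·0.49702 + 0.751·0.024025) = 0.12376/0.14180 = 0.8728.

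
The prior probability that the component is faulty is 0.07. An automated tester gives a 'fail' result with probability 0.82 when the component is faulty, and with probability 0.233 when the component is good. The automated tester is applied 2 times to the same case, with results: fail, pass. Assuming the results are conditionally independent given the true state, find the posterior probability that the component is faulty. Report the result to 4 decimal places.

Let H be the event that the component is faulty; start with P(H) = 0.07. P('fail'|H) = 0.82, P('fail'|¬H) = 0.233.
Update on result 1 ('fail'): P(H) ← 0.82·0.0700 / (0.82·0.0700 + 0.233·0.9300) = 0.057400/0.27409 = 0.2094.
Update on result 2 ('pass'): P(H) ← 0.18·0.2094 / (0.18·0.2094 + 0.767·0.7906) = 0.037696/0.64407 = 0.0585.

Posterior P(H) ≈ 0.0585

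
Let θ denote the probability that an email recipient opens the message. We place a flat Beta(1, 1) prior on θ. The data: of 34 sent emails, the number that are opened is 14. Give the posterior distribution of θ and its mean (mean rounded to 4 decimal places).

The binomial likelihood is conjugate to the Beta prior: with 14 successes and 20 failures, the posterior is Beta(1+14, 1+20) = Beta(15, 21).
E[θ | data] = 15/(15+21) = 0.4167.

Posterior: Beta(15, 21); mean ≈ 0.4167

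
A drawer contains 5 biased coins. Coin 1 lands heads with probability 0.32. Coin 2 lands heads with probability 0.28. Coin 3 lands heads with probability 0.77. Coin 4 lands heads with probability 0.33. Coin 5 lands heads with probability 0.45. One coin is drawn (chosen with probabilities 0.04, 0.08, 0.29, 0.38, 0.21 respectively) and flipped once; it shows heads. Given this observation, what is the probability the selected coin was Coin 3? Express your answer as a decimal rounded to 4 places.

P(heads|C1) = 0.32; P(heads|C2) = 0.28; P(heads|C3) = 0.77; P(heads|C4) = 0.33; P(heads|C5) = 0.45.
Prior × likelihood for each source: 0.04·0.32=0.01280, 0.08·0.28=0.02240, 0.29·0.77=0.2233, 0.38·0.33=0.1254, 0.21·0.45=0.09450. Summing gives P(heads) = 0.47840.
P(Coin 3 | heads) = 0.2233 / 0.47840 = 0.4668.

Posterior probability ≈ 0.4668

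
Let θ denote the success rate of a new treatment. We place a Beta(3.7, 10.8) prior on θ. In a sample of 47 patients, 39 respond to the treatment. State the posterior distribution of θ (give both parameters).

The binomial likelihood is conjugate to the Beta prior: with 39 successes and 8 failures, the posterior is Beta(3.7+39, 10.8+8) = Beta(42.7, 18.8).

Posterior: Beta(42.7, 18.8)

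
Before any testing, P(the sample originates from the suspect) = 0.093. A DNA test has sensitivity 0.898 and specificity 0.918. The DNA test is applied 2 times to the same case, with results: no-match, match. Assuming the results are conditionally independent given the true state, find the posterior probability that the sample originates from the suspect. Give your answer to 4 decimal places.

Posterior P(H) ≈ 0.1109

Let H be the event that the sample originates from the suspect; start with P(H) = 0.093. P('match'|H) = 0.898, P('match'|¬H) = 0.082.
Update on result 1 ('no-match'): P(H) ← 0.102·0.0930 / (0.102·0.0930 + 0.918·0.9070) = 0.0094860/0.84211 = 0.0113.
Update on result 2 ('match'): P(H) ← 0.898·0.0113 / (0.898·0.0113 + 0.082·0.9887) = 0.010116/0.091192 = 0.1109.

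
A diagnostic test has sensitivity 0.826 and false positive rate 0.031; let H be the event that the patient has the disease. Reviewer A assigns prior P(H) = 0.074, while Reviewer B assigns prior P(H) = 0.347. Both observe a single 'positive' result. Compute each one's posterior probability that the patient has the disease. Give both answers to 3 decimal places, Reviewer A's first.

Reviewer A: 0.680; Reviewer B: 0.934

The likelihood ratio for a 'positive' result is 0.826/0.031 = 26.645.
Reviewer A: prior odds 0.074/0.926 = 0.079914; posterior odds 2.1293; posterior probability 0.680.
Reviewer B: prior odds 0.347/0.653 = 0.53139; posterior odds 14.159; posterior probability 0.934.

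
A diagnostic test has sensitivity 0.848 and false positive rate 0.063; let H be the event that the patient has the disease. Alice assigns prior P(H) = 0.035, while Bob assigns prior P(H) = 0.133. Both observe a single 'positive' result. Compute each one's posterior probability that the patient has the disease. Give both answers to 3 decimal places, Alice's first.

P('+'|H) = 0.848, P('+'|¬H) = 0.063.
Alice: numerator 0.848·0.035 = 0.029680; evidence = 0.029680+0.063·0.965 = 0.090475; posterior = 0.328.
Bob: numerator 0.848·0.133 = 0.11278; evidence = 0.11278+0.063·0.867 = 0.16741; posterior = 0.674.

Alice: 0.328; Bob: 0.674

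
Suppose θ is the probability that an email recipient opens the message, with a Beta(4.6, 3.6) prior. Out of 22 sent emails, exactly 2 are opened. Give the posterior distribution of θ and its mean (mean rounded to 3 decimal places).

Posterior: Beta(6.6, 23.6); mean ≈ 0.219

Observing 2 successes and 20 failures updates Beta(4.6, 3.6) by adding the success and failure counts to the two shape parameters: α = 4.6+2 = 6.6, β = 3.6+20 = 23.6.
E[θ | data] = 6.6/(6.6+23.6) = 0.219.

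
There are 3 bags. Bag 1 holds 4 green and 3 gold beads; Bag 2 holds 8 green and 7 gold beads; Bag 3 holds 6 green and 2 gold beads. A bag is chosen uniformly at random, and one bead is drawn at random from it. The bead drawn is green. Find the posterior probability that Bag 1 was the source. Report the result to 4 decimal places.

P(green|Bag 1) = 0.5714; P(green|Bag 2) = 0.5333; P(green|Bag 3) = 0.75.
Prior × likelihood for each source: 0.333333·0.5714=0.1905, 0.333333·0.5333=0.1778, 0.333333·0.75=0.2500. Summing gives P(green) = 0.61825.
P(Bag 1 | green) = 0.1905 / 0.61825 = 0.3081.

Posterior probability ≈ 0.3081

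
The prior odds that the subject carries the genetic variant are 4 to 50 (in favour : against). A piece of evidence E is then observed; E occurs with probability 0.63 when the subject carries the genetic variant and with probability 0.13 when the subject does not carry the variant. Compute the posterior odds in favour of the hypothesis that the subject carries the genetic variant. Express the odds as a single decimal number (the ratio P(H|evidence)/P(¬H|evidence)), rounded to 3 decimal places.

Posterior odds ≈ 0.388

Prior odds = 4/50 = 0.080000.
Likelihood ratio for E = 0.63/0.13 = 4.8462.
Posterior odds = prior odds × LR = 0.38769.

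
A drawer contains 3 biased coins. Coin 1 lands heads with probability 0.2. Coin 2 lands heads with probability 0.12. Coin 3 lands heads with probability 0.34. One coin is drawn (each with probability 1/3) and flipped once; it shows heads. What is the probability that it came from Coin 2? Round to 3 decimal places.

P(heads|C1) = 0.2; P(heads|C2) = 0.12; P(heads|C3) = 0.34.
Prior × likelihood for each source: 0.333333·0.2=0.06667, 0.333333·0.12=0.04000, 0.333333·0.34=0.1133. Summing gives P(heads) = 0.22000.
P(Coin 2 | heads) = 0.04000 / 0.22000 = 0.182.

Posterior probability ≈ 0.182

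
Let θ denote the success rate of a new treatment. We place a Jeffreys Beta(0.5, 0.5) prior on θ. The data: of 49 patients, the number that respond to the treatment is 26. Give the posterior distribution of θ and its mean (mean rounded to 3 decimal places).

Observing 26 successes and 23 failures updates Beta(0.5, 0.5) by adding the success and failure counts to the two shape parameters: α = 0.5+26 = 26.5, β = 0.5+23 = 23.5.
E[θ | data] = 26.5/(26.5+23.5) = 0.530.

Posterior: Beta(26.5, 23.5); mean ≈ 0.530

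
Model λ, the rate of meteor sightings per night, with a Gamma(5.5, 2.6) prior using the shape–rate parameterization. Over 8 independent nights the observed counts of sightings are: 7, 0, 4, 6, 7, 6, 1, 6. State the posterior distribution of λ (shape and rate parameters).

The Poisson likelihood adds the total count to the shape and the number of exposure periods to the rate. Here ∑xᵢ = 37 and n = 8, so shape 5.5→42.5 and rate 2.6→10.6.

Posterior: Gamma(shape=42.5, rate=10.6)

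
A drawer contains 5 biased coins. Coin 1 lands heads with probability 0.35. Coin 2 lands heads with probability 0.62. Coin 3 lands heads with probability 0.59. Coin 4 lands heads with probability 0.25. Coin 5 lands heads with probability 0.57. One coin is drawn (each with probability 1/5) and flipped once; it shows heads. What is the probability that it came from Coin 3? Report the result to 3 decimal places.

Tabulate prior·likelihood by source: [1] prior 0.2, lik 0.35, product 0.07000; [2] prior 0.2, lik 0.62, product 0.1240; [3] prior 0.2, lik 0.59, product 0.1180; [4] prior 0.2, lik 0.25, product 0.05000; [5] prior 0.2, lik 0.57, product 0.1140.
Normalizing constant = 0.47600; the posterior for Coin 3 is its product over the sum, 0.1180/0.47600 = 0.248.

Posterior probability ≈ 0.248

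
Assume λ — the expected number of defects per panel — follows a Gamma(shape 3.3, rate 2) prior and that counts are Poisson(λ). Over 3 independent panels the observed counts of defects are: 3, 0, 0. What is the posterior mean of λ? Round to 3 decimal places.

Total count ∑xᵢ = 3 over n = 3 panels.
Gamma is conjugate to the Poisson likelihood: posterior is Gamma(shape = 3.3+3 = 6.3, rate = 2+3 = 5).
E[λ | data] = 6.3/5 = 1.260.

Posterior mean ≈ 1.260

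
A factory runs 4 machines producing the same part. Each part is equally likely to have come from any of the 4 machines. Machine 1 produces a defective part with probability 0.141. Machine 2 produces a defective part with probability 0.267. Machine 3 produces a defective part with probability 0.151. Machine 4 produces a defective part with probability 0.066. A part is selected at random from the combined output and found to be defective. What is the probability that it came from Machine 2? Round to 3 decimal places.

Tabulate prior·likelihood by source: [1] prior 0.25, lik 0.141, product 0.03525; [2] prior 0.25, lik 0.267, product 0.06675; [3] prior 0.25, lik 0.151, product 0.03775; [4] prior 0.25, lik 0.066, product 0.01650.
Normalizing constant = 0.15625; the posterior for Machine 2 is its product over the sum, 0.06675/0.15625 = 0.427.

Posterior probability ≈ 0.427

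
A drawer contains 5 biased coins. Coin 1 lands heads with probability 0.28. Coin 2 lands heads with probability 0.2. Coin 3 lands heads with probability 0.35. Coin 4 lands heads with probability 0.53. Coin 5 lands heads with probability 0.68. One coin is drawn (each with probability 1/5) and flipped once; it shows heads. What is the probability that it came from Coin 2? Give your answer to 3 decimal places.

Tabulate prior·likelihood by source: [1] prior 0.2, lik 0.28, product 0.05600; [2] prior 0.2, lik 0.2, product 0.04000; [3] prior 0.2, lik 0.35, product 0.07000; [4] prior 0.2, lik 0.53, product 0.1060; [5] prior 0.2, lik 0.68, product 0.1360.
Normalizing constant = 0.40800; the posterior for Coin 2 is its product over the sum, 0.04000/0.40800 = 0.098.

Posterior probability ≈ 0.098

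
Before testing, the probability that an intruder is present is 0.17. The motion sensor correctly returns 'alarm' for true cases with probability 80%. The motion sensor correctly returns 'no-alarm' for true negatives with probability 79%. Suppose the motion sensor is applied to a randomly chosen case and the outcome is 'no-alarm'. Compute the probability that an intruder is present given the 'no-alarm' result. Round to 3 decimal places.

Let H be the event that an intruder is present. P(H) = 0.17, so P(¬H) = 0.83. With E the 'no-alarm' result, P(E|H) = 0.2 and P(E|¬H) = 0.79.
P(E) = 0.2·0.17 + 0.79·0.83 = 0.034000 + 0.65570 = 0.68970.
By Bayes' theorem, P(H|E) = 0.034000 / 0.68970 = 0.049.

P(H | E) ≈ 0.049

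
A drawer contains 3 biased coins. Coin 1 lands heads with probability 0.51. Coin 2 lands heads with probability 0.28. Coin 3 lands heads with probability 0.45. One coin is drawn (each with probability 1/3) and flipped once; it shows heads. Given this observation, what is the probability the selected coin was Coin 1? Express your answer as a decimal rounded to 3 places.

P(heads|C1) = 0.51; P(heads|C2) = 0.28; P(heads|C3) = 0.45.
Prior × likelihood for each source: 0.333333·0.51=0.1700, 0.333333·0.28=0.09333, 0.333333·0.45=0.1500. Summing gives P(heads) = 0.41333.
P(Coin 1 | heads) = 0.1700 / 0.41333 = 0.411.

Posterior probability ≈ 0.411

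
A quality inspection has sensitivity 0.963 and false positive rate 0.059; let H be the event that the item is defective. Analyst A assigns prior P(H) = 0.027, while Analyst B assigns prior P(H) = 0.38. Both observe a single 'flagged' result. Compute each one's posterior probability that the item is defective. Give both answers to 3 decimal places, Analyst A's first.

P('+'|H) = 0.963, P('+'|¬H) = 0.059.
Analyst A: numerator 0.963·0.027 = 0.026001; evidence = 0.026001+0.059·0.973 = 0.083408; posterior = 0.312.
Analyst B: numerator 0.963·0.38 = 0.36594; evidence = 0.36594+0.059·0.62 = 0.40252; posterior = 0.909.

Analyst A: 0.312; Analyst B: 0.909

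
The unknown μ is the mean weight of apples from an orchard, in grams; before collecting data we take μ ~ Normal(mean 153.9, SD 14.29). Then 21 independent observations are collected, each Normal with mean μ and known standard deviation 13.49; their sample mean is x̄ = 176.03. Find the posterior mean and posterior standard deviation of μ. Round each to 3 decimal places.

Posterior mean ≈ 175.129; posterior SD ≈ 2.883

With known σ, the Normal prior is conjugate. Weight on the data is w = (n/σ²)/(n/σ² + 1/τ₀²) = 0.115397/(0.115397+0.00489706) = 0.95929.
Posterior mean = w·x̄ + (1−w)·μ₀ = 0.95929·176.03 + 0.040709·153.9 = 175.129. Posterior variance = 1/(0.115397+0.00489706) = 8.31295, so SD = 2.883.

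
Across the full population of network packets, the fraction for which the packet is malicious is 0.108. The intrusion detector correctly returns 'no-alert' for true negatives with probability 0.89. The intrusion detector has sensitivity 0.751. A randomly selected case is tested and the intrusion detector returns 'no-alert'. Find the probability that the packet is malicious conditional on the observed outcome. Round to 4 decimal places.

Write H for 'the packet is malicious'. Prior odds H:¬H = 0.108/0.892 = 0.12108. For the 'no-alert' outcome, the likelihood ratio is 0.249/0.89 = 0.27978.
Posterior odds = 0.12108 × 0.27978 = 0.033874, so P(H|E) = 0.033874/(1+0.033874) = 0.0328.

P(H | E) ≈ 0.0328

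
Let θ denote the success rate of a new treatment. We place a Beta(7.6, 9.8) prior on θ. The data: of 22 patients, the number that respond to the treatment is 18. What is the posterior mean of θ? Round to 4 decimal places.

The binomial likelihood is conjugate to the Beta prior: with 18 successes and 4 failures, the posterior is Beta(7.6+18, 9.8+4) = Beta(25.6, 13.8).
E[θ | data] = 25.6/(25.6+13.8) = 0.6497.

Posterior mean ≈ 0.6497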